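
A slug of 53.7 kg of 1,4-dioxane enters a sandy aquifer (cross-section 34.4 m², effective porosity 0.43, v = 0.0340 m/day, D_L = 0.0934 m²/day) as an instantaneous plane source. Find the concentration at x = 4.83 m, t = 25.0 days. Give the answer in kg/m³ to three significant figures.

For an instantaneous plane source, C(x,t) = M/(n_e·A·√(4πDt)) · exp(−(x−vt)²/(4Dt)), with n_e·A the pore (flow) area.
Plume center vt = 0.0340 × 25.0 = 0.85 m, so the well at 4.83 m is 3.98 m downgradient of the peak.
√(4πDt) = 5.417 m, giving peak height M/(n_e·A·√(4πDt)) = 53.7/(0.43 × 34.4 × 5.417) = 0.6702 kg/m³.
(x−vt)²/(4Dt) = (3.98)²/(4 × 0.0934 × 25.0) = 1.696; exp(−1.696) = 0.1834.
C = 0.6702 × 0.1834 = 0.123 kg/m³.

0.123 kg/m³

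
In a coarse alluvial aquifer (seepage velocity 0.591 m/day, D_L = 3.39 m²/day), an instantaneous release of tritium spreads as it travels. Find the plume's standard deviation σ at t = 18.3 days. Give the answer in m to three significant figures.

Dispersive spreading gives a Gaussian with σ² = 2Dt; advection only shifts the center.
σ = √(2 × 3.39 × 18.3) = 11.1 m.

11.1 m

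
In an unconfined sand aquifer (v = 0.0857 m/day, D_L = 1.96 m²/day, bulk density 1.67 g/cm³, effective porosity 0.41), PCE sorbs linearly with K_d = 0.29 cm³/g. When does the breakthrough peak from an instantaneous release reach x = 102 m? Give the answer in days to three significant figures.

2080 days

Retardation factor R = 1 + ρ_b·K_d/n = 1 + 1.67 × 0.29/0.41 = 2.181.
Sorption retards both mechanisms: v_R = v/R = 0.03929 m/day, D_R = D/R = 0.8987 m²/day.
Peak time from v_R²t² + 2D_R t − x² = 0: t = (√(D_R² + v_R²x²) − D_R)/v_R².
√(D_R² + v_R²x²) = √(0.8987² + 0.03929² × 102²) = 4.107; v_R² = 0.001544.
t = (4.107 − 0.8987)/0.001544 = 2080 days.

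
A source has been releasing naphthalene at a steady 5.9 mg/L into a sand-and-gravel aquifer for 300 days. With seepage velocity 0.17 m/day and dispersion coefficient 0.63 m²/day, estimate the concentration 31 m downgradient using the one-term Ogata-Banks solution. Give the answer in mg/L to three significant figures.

For a continuous step input, C/C₀ ≈ ½·erfc((x−vt)/(2√(Dt))).
vt = 0.17 × 300 = 51 m and 2√(Dt) = 2√(0.63 × 300) = 27.50 m.
Argument (x−vt)/(2√(Dt)) = (31 − 51)/27.50 = -0.7273; ½·erfc(-0.7273) = 0.8482.
C = 5.9 × 0.8482 = 5.00 mg/L.

5.00 mg/L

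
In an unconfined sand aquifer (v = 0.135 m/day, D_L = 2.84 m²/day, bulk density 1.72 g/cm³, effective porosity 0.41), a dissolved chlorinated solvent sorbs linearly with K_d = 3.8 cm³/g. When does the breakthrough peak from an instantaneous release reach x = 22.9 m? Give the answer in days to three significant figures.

1260 days

Retardation factor R = 1 + ρ_b·K_d/n = 1 + 1.72 × 3.8/0.41 = 16.94.
Sorption retards both mechanisms: v_R = v/R = 0.007969 m/day, D_R = D/R = 0.1677 m²/day.
Peak time from v_R²t² + 2D_R t − x² = 0: t = (√(D_R² + v_R²x²) − D_R)/v_R².
√(D_R² + v_R²x²) = √(0.1677² + 0.007969² × 22.9²) = 0.2478; v_R² = 6.350e-05.
t = (0.2478 − 0.1677)/6.350e-05 = 1260 days.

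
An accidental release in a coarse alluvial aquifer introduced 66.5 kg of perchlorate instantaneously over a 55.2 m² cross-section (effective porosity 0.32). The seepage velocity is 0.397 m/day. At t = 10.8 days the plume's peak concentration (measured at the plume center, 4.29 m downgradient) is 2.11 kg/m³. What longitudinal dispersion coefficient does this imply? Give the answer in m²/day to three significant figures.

0.0235 m²/day

At the plume center C_max = M/(n_e·A·√(4πDt)), so D = M²/(4πt·(n_e·A·C_max)²).
n_e·A·C_max = 0.32 × 55.2 × 2.11 = 37.27 kg/m.
D = 66.5²/(4π × 10.8 × 37.27²) = 0.0235 m²/day.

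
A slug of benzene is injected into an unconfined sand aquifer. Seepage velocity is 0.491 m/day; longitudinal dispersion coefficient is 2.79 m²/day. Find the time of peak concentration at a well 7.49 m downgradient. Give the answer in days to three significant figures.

For the 1D instantaneous-source solution, setting ∂C/∂t = 0 at fixed x gives v²t² + 2Dt − x² = 0, so t = (√(D² + v²x²) − D)/v².
√(D² + v²x²) = √(2.79² + 0.491² × 7.49²) = 4.616; v² = 0.241081.
t = (4.616 − 2.79)/0.241081 = 7.57 days (vs. the pure-advection estimate x/v = 15.3 d).

7.57 days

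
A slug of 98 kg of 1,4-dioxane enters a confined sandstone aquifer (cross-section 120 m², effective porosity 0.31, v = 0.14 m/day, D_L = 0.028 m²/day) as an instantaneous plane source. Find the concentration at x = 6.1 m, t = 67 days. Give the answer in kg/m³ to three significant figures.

0.129 kg/m³

For an instantaneous plane source, C(x,t) = M/(n_e·A·√(4πDt)) · exp(−(x−vt)²/(4Dt)), with n_e·A the pore (flow) area.
Plume center vt = 0.14 × 67 = 9.38 m, so the well at 6.1 m is 3.28 m upgradient of the peak.
√(4πDt) = 4.855 m, giving peak height M/(n_e·A·√(4πDt)) = 98/(0.31 × 120 × 4.855) = 0.5426 kg/m³.
(x−vt)²/(4Dt) = (-3.28)²/(4 × 0.028 × 67) = 1.434; exp(−1.434) = 0.2384.
C = 0.5426 × 0.2384 = 0.129 kg/m³.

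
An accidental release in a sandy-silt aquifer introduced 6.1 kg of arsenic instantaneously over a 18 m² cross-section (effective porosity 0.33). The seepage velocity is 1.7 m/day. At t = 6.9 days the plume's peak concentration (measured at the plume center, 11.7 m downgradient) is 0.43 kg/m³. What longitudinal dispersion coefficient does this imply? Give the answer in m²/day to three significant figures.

0.0658 m²/day

At the plume center C_max = M/(n_e·A·√(4πDt)), so D = M²/(4πt·(n_e·A·C_max)²).
n_e·A·C_max = 0.33 × 18 × 0.43 = 2.554 kg/m.
D = 6.1²/(4π × 6.9 × 2.554²) = 0.0658 m²/day.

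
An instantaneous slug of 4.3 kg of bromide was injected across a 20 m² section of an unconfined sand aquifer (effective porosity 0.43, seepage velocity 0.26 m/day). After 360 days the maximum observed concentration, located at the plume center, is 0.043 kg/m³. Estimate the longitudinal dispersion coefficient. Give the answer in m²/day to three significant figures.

At the plume center C_max = M/(n_e·A·√(4πDt)), so D = M²/(4πt·(n_e·A·C_max)²).
n_e·A·C_max = 0.43 × 20 × 0.043 = 0.3698 kg/m.
D = 4.3²/(4π × 360 × 0.3698²) = 0.0299 m²/day.

0.0299 m²/day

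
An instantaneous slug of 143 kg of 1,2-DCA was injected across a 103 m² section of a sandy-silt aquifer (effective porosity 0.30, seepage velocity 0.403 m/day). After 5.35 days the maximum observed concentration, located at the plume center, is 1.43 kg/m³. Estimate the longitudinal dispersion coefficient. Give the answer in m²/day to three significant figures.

0.156 m²/day

At the plume center C_max = M/(n_e·A·√(4πDt)), so D = M²/(4πt·(n_e·A·C_max)²).
n_e·A·C_max = 0.30 × 103 × 1.43 = 44.19 kg/m.
D = 143²/(4π × 5.35 × 44.19²) = 0.156 m²/day.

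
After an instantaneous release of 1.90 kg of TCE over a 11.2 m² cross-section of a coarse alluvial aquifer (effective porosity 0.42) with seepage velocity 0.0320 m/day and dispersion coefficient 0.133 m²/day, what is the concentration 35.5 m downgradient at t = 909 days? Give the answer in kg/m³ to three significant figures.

0.00952 kg/m³

For an instantaneous plane source, C(x,t) = M/(n_e·A·√(4πDt)) · exp(−(x−vt)²/(4Dt)), with n_e·A the pore (flow) area.
Plume center vt = 0.0320 × 909 = 29.088 m, so the well at 35.5 m is 6.412 m downgradient of the peak.
√(4πDt) = 38.98 m, giving peak height M/(n_e·A·√(4πDt)) = 1.90/(0.42 × 11.2 × 38.98) = 0.01036 kg/m³.
(x−vt)²/(4Dt) = (6.412)²/(4 × 0.133 × 909) = 0.08502; exp(−0.08502) = 0.9185.
C = 0.01036 × 0.9185 = 0.00952 kg/m³.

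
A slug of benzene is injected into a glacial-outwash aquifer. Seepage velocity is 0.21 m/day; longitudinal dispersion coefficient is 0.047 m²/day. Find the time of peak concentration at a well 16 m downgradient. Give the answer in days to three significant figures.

75.1 days

For the 1D instantaneous-source solution, setting ∂C/∂t = 0 at fixed x gives v²t² + 2Dt − x² = 0, so t = (√(D² + v²x²) − D)/v².
√(D² + v²x²) = √(0.047² + 0.21² × 16²) = 3.360; v² = 0.0441.
t = (3.360 − 0.047)/0.0441 = 75.1 days (vs. the pure-advection estimate x/v = 76.2 d).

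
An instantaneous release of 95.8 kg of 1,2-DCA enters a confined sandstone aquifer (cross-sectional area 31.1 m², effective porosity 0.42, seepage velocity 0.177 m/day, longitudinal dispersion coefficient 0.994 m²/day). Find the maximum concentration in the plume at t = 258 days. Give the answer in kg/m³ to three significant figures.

The peak of an instantaneous 1D plume sits at x = vt; there the Gaussian factor is 1 and C_max = M/(n_e·A·√(4πDt)), where n_e·A is the pore area the mass is dissolved in.
√(4πDt) = √(4π × 0.994 × 258) = 56.77 m, so C_max = 95.8/(0.42 × 31.1 × 56.77) = 0.129 kg/m³.

0.129 kg/m³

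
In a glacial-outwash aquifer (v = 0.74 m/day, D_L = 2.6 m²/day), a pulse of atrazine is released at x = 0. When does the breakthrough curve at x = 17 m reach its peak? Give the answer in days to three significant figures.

For the 1D instantaneous-source solution, setting ∂C/∂t = 0 at fixed x gives v²t² + 2Dt − x² = 0, so t = (√(D² + v²x²) − D)/v².
√(D² + v²x²) = √(2.6² + 0.74² × 17²) = 12.85; v² = 0.5476.
t = (12.85 − 2.6)/0.5476 = 18.7 days (vs. the pure-advection estimate x/v = 23.0 d).

18.7 days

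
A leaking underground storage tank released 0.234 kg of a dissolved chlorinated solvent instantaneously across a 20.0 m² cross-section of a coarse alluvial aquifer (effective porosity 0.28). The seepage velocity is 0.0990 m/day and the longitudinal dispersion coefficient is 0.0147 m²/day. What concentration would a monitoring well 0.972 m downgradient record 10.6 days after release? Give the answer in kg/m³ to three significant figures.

For an instantaneous plane source, C(x,t) = M/(n_e·A·√(4πDt)) · exp(−(x−vt)²/(4Dt)), with n_e·A the pore (flow) area.
Plume center vt = 0.0990 × 10.6 = 1.0494 m, so the well at 0.972 m is 0.0774 m upgradient of the peak.
√(4πDt) = 1.399 m, giving peak height M/(n_e·A·√(4πDt)) = 0.234/(0.28 × 20.0 × 1.399) = 0.02987 kg/m³.
(x−vt)²/(4Dt) = (-0.0774)²/(4 × 0.0147 × 10.6) = 0.009612; exp(−0.009612) = 0.9904.
C = 0.02987 × 0.9904 = 0.0296 kg/m³.

0.0296 kg/m³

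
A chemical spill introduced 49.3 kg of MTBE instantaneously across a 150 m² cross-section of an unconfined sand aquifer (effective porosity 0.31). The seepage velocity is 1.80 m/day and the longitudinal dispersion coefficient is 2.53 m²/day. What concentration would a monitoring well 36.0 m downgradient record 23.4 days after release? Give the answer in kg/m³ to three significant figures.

0.0332 kg/m³

For an instantaneous plane source, C(x,t) = M/(n_e·A·√(4πDt)) · exp(−(x−vt)²/(4Dt)), with n_e·A the pore (flow) area.
Plume center vt = 1.80 × 23.4 = 42.12 m, so the well at 36.0 m is 6.12 m upgradient of the peak.
√(4πDt) = 27.28 m, giving peak height M/(n_e·A·√(4πDt)) = 49.3/(0.31 × 150 × 27.28) = 0.03886 kg/m³.
(x−vt)²/(4Dt) = (-6.12)²/(4 × 2.53 × 23.4) = 0.1582; exp(−0.1582) = 0.8537.
C = 0.03886 × 0.8537 = 0.0332 kg/m³.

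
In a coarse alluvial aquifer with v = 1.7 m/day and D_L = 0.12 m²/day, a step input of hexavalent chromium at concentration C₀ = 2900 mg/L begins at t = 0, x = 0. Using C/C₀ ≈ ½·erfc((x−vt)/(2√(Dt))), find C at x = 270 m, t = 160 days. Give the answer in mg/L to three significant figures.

For a continuous step input, C/C₀ ≈ ½·erfc((x−vt)/(2√(Dt))).
vt = 1.7 × 160 = 272 m and 2√(Dt) = 2√(0.12 × 160) = 8.764 m.
Argument (x−vt)/(2√(Dt)) = (270 − 272)/8.764 = -0.2282; ½·erfc(-0.2282) = 0.6265.
C = 2900 × 0.6265 = 1820 mg/L.

1820 mg/L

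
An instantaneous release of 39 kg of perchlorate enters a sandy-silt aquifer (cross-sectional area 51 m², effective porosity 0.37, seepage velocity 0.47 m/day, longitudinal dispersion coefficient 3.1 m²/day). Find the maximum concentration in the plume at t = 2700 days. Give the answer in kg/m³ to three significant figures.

0.00637 kg/m³

The peak of an instantaneous 1D plume sits at x = vt; there the Gaussian factor is 1 and C_max = M/(n_e·A·√(4πDt)), where n_e·A is the pore area the mass is dissolved in.
√(4πDt) = √(4π × 3.1 × 2700) = 324.3 m, so C_max = 39/(0.37 × 51 × 324.3) = 0.00637 kg/m³.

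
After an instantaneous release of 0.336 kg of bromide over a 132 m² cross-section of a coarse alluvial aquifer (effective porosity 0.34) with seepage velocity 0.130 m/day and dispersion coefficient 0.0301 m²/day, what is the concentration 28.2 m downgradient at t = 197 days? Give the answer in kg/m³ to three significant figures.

0.000654 kg/m³

For an instantaneous plane source, C(x,t) = M/(n_e·A·√(4πDt)) · exp(−(x−vt)²/(4Dt)), with n_e·A the pore (flow) area.
Plume center vt = 0.130 × 197 = 25.61 m, so the well at 28.2 m is 2.59 m downgradient of the peak.
√(4πDt) = 8.632 m, giving peak height M/(n_e·A·√(4πDt)) = 0.336/(0.34 × 132 × 8.632) = 0.0008673 kg/m³.
(x−vt)²/(4Dt) = (2.59)²/(4 × 0.0301 × 197) = 0.2828; exp(−0.2828) = 0.7537.
C = 0.0008673 × 0.7537 = 0.000654 kg/m³.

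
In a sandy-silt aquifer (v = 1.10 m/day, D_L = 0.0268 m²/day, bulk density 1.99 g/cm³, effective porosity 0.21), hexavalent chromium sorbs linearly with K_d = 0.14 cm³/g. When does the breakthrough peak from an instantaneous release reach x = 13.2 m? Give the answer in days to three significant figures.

27.9 days

Retardation factor R = 1 + ρ_b·K_d/n = 1 + 1.99 × 0.14/0.21 = 2.327.
Sorption retards both mechanisms: v_R = v/R = 0.4727 m/day, D_R = D/R = 0.01152 m²/day.
Peak time from v_R²t² + 2D_R t − x² = 0: t = (√(D_R² + v_R²x²) − D_R)/v_R².
√(D_R² + v_R²x²) = √(0.01152² + 0.4727² × 13.2²) = 6.240; v_R² = 0.2234.
t = (6.240 − 0.01152)/0.2234 = 27.9 days.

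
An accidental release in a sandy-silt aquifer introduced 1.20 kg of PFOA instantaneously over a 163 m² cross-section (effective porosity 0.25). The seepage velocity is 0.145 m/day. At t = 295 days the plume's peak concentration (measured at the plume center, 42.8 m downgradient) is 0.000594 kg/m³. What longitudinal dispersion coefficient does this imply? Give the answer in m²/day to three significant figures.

At the plume center C_max = M/(n_e·A·√(4πDt)), so D = M²/(4πt·(n_e·A·C_max)²).
n_e·A·C_max = 0.25 × 163 × 0.000594 = 0.02421 kg/m.
D = 1.20²/(4π × 295 × 0.02421²) = 0.663 m²/day.

0.663 m²/day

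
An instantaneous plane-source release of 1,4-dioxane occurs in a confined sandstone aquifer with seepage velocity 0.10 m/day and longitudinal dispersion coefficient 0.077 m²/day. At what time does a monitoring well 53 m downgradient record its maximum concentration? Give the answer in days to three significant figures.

522 days

For the 1D instantaneous-source solution, setting ∂C/∂t = 0 at fixed x gives v²t² + 2Dt − x² = 0, so t = (√(D² + v²x²) − D)/v².
√(D² + v²x²) = √(0.077² + 0.10² × 53²) = 5.301; v² = 0.01.
t = (5.301 − 0.077)/0.01 = 522 days (vs. the pure-advection estimate x/v = 530 d).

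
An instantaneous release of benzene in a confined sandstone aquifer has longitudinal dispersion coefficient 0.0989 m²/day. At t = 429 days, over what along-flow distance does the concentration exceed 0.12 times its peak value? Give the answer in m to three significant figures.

37.9 m

The plume is Gaussian with σ = √(2Dt) = √(2 × 0.0989 × 429) = 9.212 m.
C/C_peak = exp(−Δx²/(2σ²)) = 0.12 ⇒ Δx = σ·√(−2 ln 0.12) = 9.212 × 2.059 = 18.97 m.
Width = 2Δx = 37.9 m.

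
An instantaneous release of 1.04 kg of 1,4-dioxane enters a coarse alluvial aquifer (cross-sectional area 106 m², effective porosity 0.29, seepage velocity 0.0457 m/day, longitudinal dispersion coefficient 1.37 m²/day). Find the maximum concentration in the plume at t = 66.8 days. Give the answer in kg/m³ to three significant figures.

The peak of an instantaneous 1D plume sits at x = vt; there the Gaussian factor is 1 and C_max = M/(n_e·A·√(4πDt)), where n_e·A is the pore area the mass is dissolved in.
√(4πDt) = √(4π × 1.37 × 66.8) = 33.91 m, so C_max = 1.04/(0.29 × 106 × 33.91) = 0.000998 kg/m³.

0.000998 kg/m³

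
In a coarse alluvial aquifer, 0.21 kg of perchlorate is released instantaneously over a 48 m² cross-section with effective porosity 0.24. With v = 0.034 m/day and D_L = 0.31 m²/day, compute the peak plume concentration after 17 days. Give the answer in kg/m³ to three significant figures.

The peak of an instantaneous 1D plume sits at x = vt; there the Gaussian factor is 1 and C_max = M/(n_e·A·√(4πDt)), where n_e·A is the pore area the mass is dissolved in.
√(4πDt) = √(4π × 0.31 × 17) = 8.138 m, so C_max = 0.21/(0.24 × 48 × 8.138) = 0.00224 kg/m³.

0.00224 kg/m³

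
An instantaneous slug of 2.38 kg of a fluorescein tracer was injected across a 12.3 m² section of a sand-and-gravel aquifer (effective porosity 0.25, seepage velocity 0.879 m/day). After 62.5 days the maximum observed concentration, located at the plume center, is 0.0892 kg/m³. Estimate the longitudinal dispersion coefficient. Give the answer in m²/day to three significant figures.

At the plume center C_max = M/(n_e·A·√(4πDt)), so D = M²/(4πt·(n_e·A·C_max)²).
n_e·A·C_max = 0.25 × 12.3 × 0.0892 = 0.2743 kg/m.
D = 2.38²/(4π × 62.5 × 0.2743²) = 0.0959 m²/day.

0.0959 m²/day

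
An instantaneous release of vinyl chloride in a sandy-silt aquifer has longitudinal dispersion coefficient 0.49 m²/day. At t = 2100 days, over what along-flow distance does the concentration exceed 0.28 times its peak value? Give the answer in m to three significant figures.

145 m

The plume is Gaussian with σ = √(2Dt) = √(2 × 0.49 × 2100) = 45.37 m.
C/C_peak = exp(−Δx²/(2σ²)) = 0.28 ⇒ Δx = σ·√(−2 ln 0.28) = 45.37 × 1.596 = 72.41 m.
Width = 2Δx = 145 m.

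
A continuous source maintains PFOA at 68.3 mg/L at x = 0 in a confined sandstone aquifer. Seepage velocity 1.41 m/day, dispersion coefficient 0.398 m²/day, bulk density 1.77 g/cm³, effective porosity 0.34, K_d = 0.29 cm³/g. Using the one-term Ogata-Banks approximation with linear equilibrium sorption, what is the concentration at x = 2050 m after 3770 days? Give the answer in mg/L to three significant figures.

66.6 mg/L

Retardation factor R = 1 + ρ_b·K_d/n = 1 + 1.77 × 0.29/0.34 = 2.510.
Sorption retards both mechanisms: v_R = v/R = 0.5618 m/day, D_R = D/R = 0.1586 m²/day.
v_R·t = 0.5618 × 3770 = 2117.986 m; 2√(D_R t) = 48.90 m; argument = (2050 − 2117.986)/48.90 = -1.390.
C = C₀ × ½·erfc(-1.390) = 68.3 × 0.9753 = 66.6 mg/L.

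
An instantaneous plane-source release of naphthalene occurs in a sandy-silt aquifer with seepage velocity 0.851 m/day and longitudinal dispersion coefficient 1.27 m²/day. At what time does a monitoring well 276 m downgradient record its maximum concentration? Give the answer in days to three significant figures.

323 days

For the 1D instantaneous-source solution, setting ∂C/∂t = 0 at fixed x gives v²t² + 2Dt − x² = 0, so t = (√(D² + v²x²) − D)/v².
√(D² + v²x²) = √(1.27² + 0.851² × 276²) = 234.9; v² = 0.724201.
t = (234.9 − 1.27)/0.724201 = 323 days (vs. the pure-advection estimate x/v = 324 d).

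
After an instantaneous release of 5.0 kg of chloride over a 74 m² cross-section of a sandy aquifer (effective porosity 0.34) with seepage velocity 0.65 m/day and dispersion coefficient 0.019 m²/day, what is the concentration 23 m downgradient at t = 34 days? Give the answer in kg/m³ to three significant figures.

For an instantaneous plane source, C(x,t) = M/(n_e·A·√(4πDt)) · exp(−(x−vt)²/(4Dt)), with n_e·A the pore (flow) area.
Plume center vt = 0.65 × 34 = 22.1 m, so the well at 23 m is 0.9 m downgradient of the peak.
√(4πDt) = 2.849 m, giving peak height M/(n_e·A·√(4πDt)) = 5.0/(0.34 × 74 × 2.849) = 0.06975 kg/m³.
(x−vt)²/(4Dt) = (0.9)²/(4 × 0.019 × 34) = 0.3135; exp(−0.3135) = 0.7309.
C = 0.06975 × 0.7309 = 0.0510 kg/m³.

0.0510 kg/m³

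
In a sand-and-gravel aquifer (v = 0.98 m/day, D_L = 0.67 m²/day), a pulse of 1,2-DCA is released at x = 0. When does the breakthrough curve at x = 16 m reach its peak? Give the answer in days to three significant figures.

For the 1D instantaneous-source solution, setting ∂C/∂t = 0 at fixed x gives v²t² + 2Dt − x² = 0, so t = (√(D² + v²x²) − D)/v².
√(D² + v²x²) = √(0.67² + 0.98² × 16²) = 15.69; v² = 0.9604.
t = (15.69 − 0.67)/0.9604 = 15.6 days (vs. the pure-advection estimate x/v = 16.3 d).

15.6 days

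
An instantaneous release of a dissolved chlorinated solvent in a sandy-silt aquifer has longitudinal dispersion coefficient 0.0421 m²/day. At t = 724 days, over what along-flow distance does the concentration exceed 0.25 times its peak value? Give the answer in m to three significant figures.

26.0 m

The plume is Gaussian with σ = √(2Dt) = √(2 × 0.0421 × 724) = 7.808 m.
C/C_peak = exp(−Δx²/(2σ²)) = 0.25 ⇒ Δx = σ·√(−2 ln 0.25) = 7.808 × 1.665 = 13.00 m.
Width = 2Δx = 26.0 m.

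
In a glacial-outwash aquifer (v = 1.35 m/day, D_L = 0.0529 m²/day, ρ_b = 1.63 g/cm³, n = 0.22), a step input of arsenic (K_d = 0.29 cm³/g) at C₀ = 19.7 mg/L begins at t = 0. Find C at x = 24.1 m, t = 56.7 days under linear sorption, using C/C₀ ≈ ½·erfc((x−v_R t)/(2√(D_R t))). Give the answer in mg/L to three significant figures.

Retardation factor R = 1 + ρ_b·K_d/n = 1 + 1.63 × 0.29/0.22 = 3.149.
Sorption retards both mechanisms: v_R = v/R = 0.4287 m/day, D_R = D/R = 0.01680 m²/day.
v_R·t = 0.4287 × 56.7 = 24.30729 m; 2√(D_R t) = 1.952 m; argument = (24.1 − 24.30729)/1.952 = -0.1062.
C = C₀ × ½·erfc(-0.1062) = 19.7 × 0.5597 = 11.0 mg/L.

11.0 mg/L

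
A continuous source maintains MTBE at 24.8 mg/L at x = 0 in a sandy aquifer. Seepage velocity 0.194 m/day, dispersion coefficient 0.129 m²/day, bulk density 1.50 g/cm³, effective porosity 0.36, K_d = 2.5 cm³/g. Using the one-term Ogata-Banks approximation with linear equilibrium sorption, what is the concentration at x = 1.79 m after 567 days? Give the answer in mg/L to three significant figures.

Retardation factor R = 1 + ρ_b·K_d/n = 1 + 1.50 × 2.5/0.36 = 11.42.
Sorption retards both mechanisms: v_R = v/R = 0.01699 m/day, D_R = D/R = 0.01130 m²/day.
v_R·t = 0.01699 × 567 = 9.63333 m; 2√(D_R t) = 5.062 m; argument = (1.79 − 9.63333)/5.062 = -1.549.
C = C₀ × ½·erfc(-1.549) = 24.8 × 0.9858 = 24.4 mg/L.

24.4 mg/L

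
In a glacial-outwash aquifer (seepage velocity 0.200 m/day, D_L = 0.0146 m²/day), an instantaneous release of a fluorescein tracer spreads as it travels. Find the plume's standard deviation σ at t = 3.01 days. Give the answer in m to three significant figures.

Dispersive spreading gives a Gaussian with σ² = 2Dt; advection only shifts the center.
σ = √(2 × 0.0146 × 3.01) = 0.296 m.

0.296 m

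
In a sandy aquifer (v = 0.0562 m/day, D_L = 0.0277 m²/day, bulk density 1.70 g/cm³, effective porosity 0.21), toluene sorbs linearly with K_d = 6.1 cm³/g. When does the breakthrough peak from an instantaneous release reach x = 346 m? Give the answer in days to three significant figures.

Retardation factor R = 1 + ρ_b·K_d/n = 1 + 1.70 × 6.1/0.21 = 50.38.
Sorption retards both mechanisms: v_R = v/R = 0.001116 m/day, D_R = D/R = 0.0005498 m²/day.
Peak time from v_R²t² + 2D_R t − x² = 0: t = (√(D_R² + v_R²x²) − D_R)/v_R².
√(D_R² + v_R²x²) = √(0.0005498² + 0.001116² × 346²) = 0.3861; v_R² = 1.245e-06.
t = (0.3861 − 0.0005498)/1.245e-06 = 310000 days.

310000 days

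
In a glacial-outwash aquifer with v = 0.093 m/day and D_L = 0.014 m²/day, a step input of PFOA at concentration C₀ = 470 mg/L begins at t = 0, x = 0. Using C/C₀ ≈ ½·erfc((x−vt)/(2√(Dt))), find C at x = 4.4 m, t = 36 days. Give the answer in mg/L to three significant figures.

For a continuous step input, C/C₀ ≈ ½·erfc((x−vt)/(2√(Dt))).
vt = 0.093 × 36 = 3.348 m and 2√(Dt) = 2√(0.014 × 36) = 1.420 m.
Argument (x−vt)/(2√(Dt)) = (4.4 − 3.348)/1.420 = 0.7408; ½·erfc(0.7408) = 0.1474.
C = 470 × 0.1474 = 69.3 mg/L.

69.3 mg/L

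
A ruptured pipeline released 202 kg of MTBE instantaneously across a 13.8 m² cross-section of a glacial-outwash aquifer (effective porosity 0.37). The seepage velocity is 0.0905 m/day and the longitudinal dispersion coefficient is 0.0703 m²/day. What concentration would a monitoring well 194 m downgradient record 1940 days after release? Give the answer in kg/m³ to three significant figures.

For an instantaneous plane source, C(x,t) = M/(n_e·A·√(4πDt)) · exp(−(x−vt)²/(4Dt)), with n_e·A the pore (flow) area.
Plume center vt = 0.0905 × 1940 = 175.57 m, so the well at 194 m is 18.43 m downgradient of the peak.
√(4πDt) = 41.40 m, giving peak height M/(n_e·A·√(4πDt)) = 202/(0.37 × 13.8 × 41.40) = 0.9556 kg/m³.
(x−vt)²/(4Dt) = (18.43)²/(4 × 0.0703 × 1940) = 0.6226; exp(−0.6226) = 0.5365.
C = 0.9556 × 0.5365 = 0.513 kg/m³.

0.513 kg/m³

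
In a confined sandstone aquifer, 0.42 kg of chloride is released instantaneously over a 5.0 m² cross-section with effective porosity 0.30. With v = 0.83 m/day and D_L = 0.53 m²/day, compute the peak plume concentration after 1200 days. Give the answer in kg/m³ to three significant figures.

The peak of an instantaneous 1D plume sits at x = vt; there the Gaussian factor is 1 and C_max = M/(n_e·A·√(4πDt)), where n_e·A is the pore area the mass is dissolved in.
√(4πDt) = √(4π × 0.53 × 1200) = 89.40 m, so C_max = 0.42/(0.30 × 5.0 × 89.40) = 0.00313 kg/m³.

0.00313 kg/m³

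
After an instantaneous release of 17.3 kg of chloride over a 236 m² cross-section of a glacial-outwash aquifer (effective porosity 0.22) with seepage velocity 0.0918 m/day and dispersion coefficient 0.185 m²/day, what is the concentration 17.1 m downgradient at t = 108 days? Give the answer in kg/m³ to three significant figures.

0.0110 kg/m³

For an instantaneous plane source, C(x,t) = M/(n_e·A·√(4πDt)) · exp(−(x−vt)²/(4Dt)), with n_e·A the pore (flow) area.
Plume center vt = 0.0918 × 108 = 9.9144 m, so the well at 17.1 m is 7.1856 m downgradient of the peak.
√(4πDt) = 15.85 m, giving peak height M/(n_e·A·√(4πDt)) = 17.3/(0.22 × 236 × 15.85) = 0.02102 kg/m³.
(x−vt)²/(4Dt) = (7.1856)²/(4 × 0.185 × 108) = 0.6461; exp(−0.6461) = 0.5241.
C = 0.02102 × 0.5241 = 0.0110 kg/m³.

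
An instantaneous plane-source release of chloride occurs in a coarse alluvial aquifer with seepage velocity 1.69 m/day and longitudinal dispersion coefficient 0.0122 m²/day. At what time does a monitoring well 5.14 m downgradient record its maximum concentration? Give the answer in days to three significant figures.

For the 1D instantaneous-source solution, setting ∂C/∂t = 0 at fixed x gives v²t² + 2Dt − x² = 0, so t = (√(D² + v²x²) − D)/v².
√(D² + v²x²) = √(0.0122² + 1.69² × 5.14²) = 8.687; v² = 2.8561.
t = (8.687 − 0.0122)/2.8561 = 3.04 days (vs. the pure-advection estimate x/v = 3.04 d).

3.04 days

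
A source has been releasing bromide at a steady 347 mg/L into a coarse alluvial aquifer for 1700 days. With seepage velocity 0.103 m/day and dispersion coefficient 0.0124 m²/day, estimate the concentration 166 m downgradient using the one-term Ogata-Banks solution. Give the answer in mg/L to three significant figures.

319 mg/L

For a continuous step input, C/C₀ ≈ ½·erfc((x−vt)/(2√(Dt))).
vt = 0.103 × 1700 = 175.1 m and 2√(Dt) = 2√(0.0124 × 1700) = 9.183 m.
Argument (x−vt)/(2√(Dt)) = (166 − 175.1)/9.183 = -0.9910; ½·erfc(-0.9910) = 0.9195.
C = 347 × 0.9195 = 319 mg/L.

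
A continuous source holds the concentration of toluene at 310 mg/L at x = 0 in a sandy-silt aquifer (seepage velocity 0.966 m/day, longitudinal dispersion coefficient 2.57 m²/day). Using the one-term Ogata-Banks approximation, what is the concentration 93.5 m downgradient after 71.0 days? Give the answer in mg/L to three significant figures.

29.8 mg/L

For a continuous step input, C/C₀ ≈ ½·erfc((x−vt)/(2√(Dt))).
vt = 0.966 × 71.0 = 68.586 m and 2√(Dt) = 2√(2.57 × 71.0) = 27.02 m.
Argument (x−vt)/(2√(Dt)) = (93.5 − 68.586)/27.02 = 0.9221; ½·erfc(0.9221) = 0.09611.
C = 310 × 0.09611 = 29.8 mg/L.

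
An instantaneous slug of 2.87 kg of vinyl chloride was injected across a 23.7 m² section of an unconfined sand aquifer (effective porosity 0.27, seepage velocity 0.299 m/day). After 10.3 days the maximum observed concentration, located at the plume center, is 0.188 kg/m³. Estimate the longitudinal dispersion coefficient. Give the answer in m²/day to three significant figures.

At the plume center C_max = M/(n_e·A·√(4πDt)), so D = M²/(4πt·(n_e·A·C_max)²).
n_e·A·C_max = 0.27 × 23.7 × 0.188 = 1.203 kg/m.
D = 2.87²/(4π × 10.3 × 1.203²) = 0.0440 m²/day.

0.0440 m²/day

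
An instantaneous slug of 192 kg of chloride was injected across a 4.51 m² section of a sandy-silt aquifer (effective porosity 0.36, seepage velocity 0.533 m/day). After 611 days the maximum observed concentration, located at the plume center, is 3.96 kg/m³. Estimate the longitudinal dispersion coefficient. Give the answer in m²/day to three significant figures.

At the plume center C_max = M/(n_e·A·√(4πDt)), so D = M²/(4πt·(n_e·A·C_max)²).
n_e·A·C_max = 0.36 × 4.51 × 3.96 = 6.429 kg/m.
D = 192²/(4π × 611 × 6.429²) = 0.116 m²/day.

0.116 m²/day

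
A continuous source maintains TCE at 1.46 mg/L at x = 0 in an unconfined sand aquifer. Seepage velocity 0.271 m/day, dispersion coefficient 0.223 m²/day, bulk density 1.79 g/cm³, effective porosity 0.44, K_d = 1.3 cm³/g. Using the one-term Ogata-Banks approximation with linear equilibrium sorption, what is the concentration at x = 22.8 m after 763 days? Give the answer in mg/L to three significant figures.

1.34 mg/L

Retardation factor R = 1 + ρ_b·K_d/n = 1 + 1.79 × 1.3/0.44 = 6.289.
Sorption retards both mechanisms: v_R = v/R = 0.04309 m/day, D_R = D/R = 0.03546 m²/day.
v_R·t = 0.04309 × 763 = 32.87767 m; 2√(D_R t) = 10.40 m; argument = (22.8 − 32.87767)/10.40 = -0.9690.
C = C₀ × ½·erfc(-0.9690) = 1.46 × 0.9147 = 1.34 mg/L.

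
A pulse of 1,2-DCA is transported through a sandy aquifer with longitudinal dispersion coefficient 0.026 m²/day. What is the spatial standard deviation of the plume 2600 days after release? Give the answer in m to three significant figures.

11.6 m

Dispersive spreading gives a Gaussian with σ² = 2Dt; advection only shifts the center.
σ = √(2 × 0.026 × 2600) = 11.6 m.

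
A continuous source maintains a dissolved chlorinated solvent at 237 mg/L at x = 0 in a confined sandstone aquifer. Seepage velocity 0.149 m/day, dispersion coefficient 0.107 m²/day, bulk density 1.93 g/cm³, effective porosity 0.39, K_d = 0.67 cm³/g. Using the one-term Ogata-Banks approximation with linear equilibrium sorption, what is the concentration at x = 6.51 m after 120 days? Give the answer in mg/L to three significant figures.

Retardation factor R = 1 + ρ_b·K_d/n = 1 + 1.93 × 0.67/0.39 = 4.316.
Sorption retards both mechanisms: v_R = v/R = 0.03452 m/day, D_R = D/R = 0.02479 m²/day.
v_R·t = 0.03452 × 120 = 4.1424 m; 2√(D_R t) = 3.450 m; argument = (6.51 − 4.1424)/3.450 = 0.6863.
C = C₀ × ½·erfc(0.6863) = 237 × 0.1659 = 39.3 mg/L.

39.3 mg/L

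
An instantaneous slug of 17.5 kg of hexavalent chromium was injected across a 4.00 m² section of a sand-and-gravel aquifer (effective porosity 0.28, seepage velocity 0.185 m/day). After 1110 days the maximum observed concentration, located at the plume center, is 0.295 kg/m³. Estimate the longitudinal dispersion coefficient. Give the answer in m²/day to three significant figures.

0.201 m²/day

At the plume center C_max = M/(n_e·A·√(4πDt)), so D = M²/(4πt·(n_e·A·C_max)²).
n_e·A·C_max = 0.28 × 4.00 × 0.295 = 0.3304 kg/m.
D = 17.5²/(4π × 1110 × 0.3304²) = 0.201 m²/day.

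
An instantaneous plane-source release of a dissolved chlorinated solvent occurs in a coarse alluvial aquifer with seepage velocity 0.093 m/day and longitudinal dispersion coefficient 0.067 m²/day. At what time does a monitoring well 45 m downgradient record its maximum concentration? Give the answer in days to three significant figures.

476 days

For the 1D instantaneous-source solution, setting ∂C/∂t = 0 at fixed x gives v²t² + 2Dt − x² = 0, so t = (√(D² + v²x²) − D)/v².
√(D² + v²x²) = √(0.067² + 0.093² × 45²) = 4.186; v² = 0.008649.
t = (4.186 − 0.067)/0.008649 = 476 days (vs. the pure-advection estimate x/v = 484 d).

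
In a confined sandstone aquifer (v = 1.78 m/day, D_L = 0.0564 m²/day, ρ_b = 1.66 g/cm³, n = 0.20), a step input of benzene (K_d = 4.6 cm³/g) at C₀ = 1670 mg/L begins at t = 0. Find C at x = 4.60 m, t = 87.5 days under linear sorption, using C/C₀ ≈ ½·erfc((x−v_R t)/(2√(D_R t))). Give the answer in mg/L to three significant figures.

Retardation factor R = 1 + ρ_b·K_d/n = 1 + 1.66 × 4.6/0.20 = 39.18.
Sorption retards both mechanisms: v_R = v/R = 0.04543 m/day, D_R = D/R = 0.001440 m²/day.
v_R·t = 0.04543 × 87.5 = 3.975125 m; 2√(D_R t) = 0.7099 m; argument = (4.60 − 3.975125)/0.7099 = 0.8802.
C = C₀ × ½·erfc(0.8802) = 1670 × 0.1066 = 178 mg/L.

178 mg/L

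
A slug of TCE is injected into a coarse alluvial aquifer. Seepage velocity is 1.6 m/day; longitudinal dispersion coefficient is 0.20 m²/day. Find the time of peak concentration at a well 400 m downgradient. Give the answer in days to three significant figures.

For the 1D instantaneous-source solution, setting ∂C/∂t = 0 at fixed x gives v²t² + 2Dt − x² = 0, so t = (√(D² + v²x²) − D)/v².
√(D² + v²x²) = √(0.20² + 1.6² × 400²) = 640.0; v² = 2.56.
t = (640.0 − 0.20)/2.56 = 250 days (vs. the pure-advection estimate x/v = 250 d).

250 days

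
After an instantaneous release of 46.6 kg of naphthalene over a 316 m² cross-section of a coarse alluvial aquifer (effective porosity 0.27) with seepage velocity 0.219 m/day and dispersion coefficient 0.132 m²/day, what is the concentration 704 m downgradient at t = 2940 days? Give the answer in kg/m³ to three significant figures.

For an instantaneous plane source, C(x,t) = M/(n_e·A·√(4πDt)) · exp(−(x−vt)²/(4Dt)), with n_e·A the pore (flow) area.
Plume center vt = 0.219 × 2940 = 643.86 m, so the well at 704 m is 60.14 m downgradient of the peak.
√(4πDt) = 69.83 m, giving peak height M/(n_e·A·√(4πDt)) = 46.6/(0.27 × 316 × 69.83) = 0.007822 kg/m³.
(x−vt)²/(4Dt) = (60.14)²/(4 × 0.132 × 2940) = 2.330; exp(−2.330) = 0.09730.
C = 0.007822 × 0.09730 = 0.000761 kg/m³.

0.000761 kg/m³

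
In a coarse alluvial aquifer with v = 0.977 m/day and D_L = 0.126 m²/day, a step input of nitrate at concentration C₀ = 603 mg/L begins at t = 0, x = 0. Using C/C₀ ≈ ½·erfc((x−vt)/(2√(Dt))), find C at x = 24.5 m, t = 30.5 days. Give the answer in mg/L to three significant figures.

For a continuous step input, C/C₀ ≈ ½·erfc((x−vt)/(2√(Dt))).
vt = 0.977 × 30.5 = 29.7985 m and 2√(Dt) = 2√(0.126 × 30.5) = 3.921 m.
Argument (x−vt)/(2√(Dt)) = (24.5 − 29.7985)/3.921 = -1.351; ½·erfc(-1.351) = 0.9720.
C = 603 × 0.9720 = 586 mg/L.

586 mg/L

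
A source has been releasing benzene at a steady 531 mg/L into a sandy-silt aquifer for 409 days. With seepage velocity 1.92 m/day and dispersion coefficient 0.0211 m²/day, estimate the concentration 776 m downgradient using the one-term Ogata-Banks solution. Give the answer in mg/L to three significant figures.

524 mg/L

For a continuous step input, C/C₀ ≈ ½·erfc((x−vt)/(2√(Dt))).
vt = 1.92 × 409 = 785.28 m and 2√(Dt) = 2√(0.0211 × 409) = 5.875 m.
Argument (x−vt)/(2√(Dt)) = (776 − 785.28)/5.875 = -1.580; ½·erfc(-1.580) = 0.9873.
C = 531 × 0.9873 = 524 mg/L.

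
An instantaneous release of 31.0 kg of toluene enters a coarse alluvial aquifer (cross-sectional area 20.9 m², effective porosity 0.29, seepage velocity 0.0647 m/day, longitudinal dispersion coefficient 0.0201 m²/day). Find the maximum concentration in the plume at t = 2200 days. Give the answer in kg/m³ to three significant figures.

The peak of an instantaneous 1D plume sits at x = vt; there the Gaussian factor is 1 and C_max = M/(n_e·A·√(4πDt)), where n_e·A is the pore area the mass is dissolved in.
√(4πDt) = √(4π × 0.0201 × 2200) = 23.57 m, so C_max = 31.0/(0.29 × 20.9 × 23.57) = 0.217 kg/m³.

0.217 kg/m³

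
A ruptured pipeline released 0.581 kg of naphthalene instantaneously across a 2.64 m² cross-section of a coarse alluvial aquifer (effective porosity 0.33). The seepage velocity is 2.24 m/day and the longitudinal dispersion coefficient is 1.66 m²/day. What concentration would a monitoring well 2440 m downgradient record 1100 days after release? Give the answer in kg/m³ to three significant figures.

For an instantaneous plane source, C(x,t) = M/(n_e·A·√(4πDt)) · exp(−(x−vt)²/(4Dt)), with n_e·A the pore (flow) area.
Plume center vt = 2.24 × 1100 = 2464 m, so the well at 2440 m is 24 m upgradient of the peak.
√(4πDt) = 151.5 m, giving peak height M/(n_e·A·√(4πDt)) = 0.581/(0.33 × 2.64 × 151.5) = 0.004402 kg/m³.
(x−vt)²/(4Dt) = (-24)²/(4 × 1.66 × 1100) = 0.07886; exp(−0.07886) = 0.9242.
C = 0.004402 × 0.9242 = 0.00407 kg/m³.

0.00407 kg/m³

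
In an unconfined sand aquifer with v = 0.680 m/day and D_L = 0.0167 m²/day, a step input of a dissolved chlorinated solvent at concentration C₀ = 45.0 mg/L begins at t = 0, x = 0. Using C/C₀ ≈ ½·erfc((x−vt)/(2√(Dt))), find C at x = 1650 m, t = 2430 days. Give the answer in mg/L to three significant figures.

27.2 mg/L

For a continuous step input, C/C₀ ≈ ½·erfc((x−vt)/(2√(Dt))).
vt = 0.680 × 2430 = 1652.4 m and 2√(Dt) = 2√(0.0167 × 2430) = 12.74 m.
Argument (x−vt)/(2√(Dt)) = (1650 − 1652.4)/12.74 = -0.1884; ½·erfc(-0.1884) = 0.6050.
C = 45.0 × 0.6050 = 27.2 mg/L.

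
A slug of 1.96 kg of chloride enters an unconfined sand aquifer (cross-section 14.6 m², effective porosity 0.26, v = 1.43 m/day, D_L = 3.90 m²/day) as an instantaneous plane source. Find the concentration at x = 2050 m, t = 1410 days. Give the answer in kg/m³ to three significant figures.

0.00187 kg/m³

For an instantaneous plane source, C(x,t) = M/(n_e·A·√(4πDt)) · exp(−(x−vt)²/(4Dt)), with n_e·A the pore (flow) area.
Plume center vt = 1.43 × 1410 = 2016.3 m, so the well at 2050 m is 33.7 m downgradient of the peak.
√(4πDt) = 262.9 m, giving peak height M/(n_e·A·√(4πDt)) = 1.96/(0.26 × 14.6 × 262.9) = 0.001964 kg/m³.
(x−vt)²/(4Dt) = (33.7)²/(4 × 3.90 × 1410) = 0.05163; exp(−0.05163) = 0.9497.
C = 0.001964 × 0.9497 = 0.00187 kg/m³.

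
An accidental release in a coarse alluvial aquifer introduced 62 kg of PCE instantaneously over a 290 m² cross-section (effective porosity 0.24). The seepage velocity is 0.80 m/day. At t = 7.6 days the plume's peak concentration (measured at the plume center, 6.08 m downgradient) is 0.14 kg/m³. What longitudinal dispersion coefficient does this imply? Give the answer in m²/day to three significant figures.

0.424 m²/day

At the plume center C_max = M/(n_e·A·√(4πDt)), so D = M²/(4πt·(n_e·A·C_max)²).
n_e·A·C_max = 0.24 × 290 × 0.14 = 9.744 kg/m.
D = 62²/(4π × 7.6 × 9.744²) = 0.424 m²/day.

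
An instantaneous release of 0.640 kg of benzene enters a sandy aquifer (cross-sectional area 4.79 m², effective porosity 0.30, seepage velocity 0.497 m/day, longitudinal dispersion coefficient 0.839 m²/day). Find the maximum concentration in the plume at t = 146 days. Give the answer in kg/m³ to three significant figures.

The peak of an instantaneous 1D plume sits at x = vt; there the Gaussian factor is 1 and C_max = M/(n_e·A·√(4πDt)), where n_e·A is the pore area the mass is dissolved in.
√(4πDt) = √(4π × 0.839 × 146) = 39.23 m, so C_max = 0.640/(0.30 × 4.79 × 39.23) = 0.0114 kg/m³.

0.0114 kg/m³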